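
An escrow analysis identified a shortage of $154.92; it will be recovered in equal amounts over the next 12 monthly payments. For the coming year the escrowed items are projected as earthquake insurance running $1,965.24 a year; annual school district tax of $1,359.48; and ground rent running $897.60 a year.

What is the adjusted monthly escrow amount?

$364.77

Earthquake insurance: $1,965.24 annually
School district tax: $1,359.48 annually
Ground rent: $897.60 annually
Total annual escrow = $1,965.24 + $1,359.48 + $897.60 = $4,222.32
Per month = $4,222.32 / 12 = $351.86
Shortage spread = $154.92 ÷ 12 = $12.91/mo
Adjusted monthly = $351.86 + $12.91 = $364.77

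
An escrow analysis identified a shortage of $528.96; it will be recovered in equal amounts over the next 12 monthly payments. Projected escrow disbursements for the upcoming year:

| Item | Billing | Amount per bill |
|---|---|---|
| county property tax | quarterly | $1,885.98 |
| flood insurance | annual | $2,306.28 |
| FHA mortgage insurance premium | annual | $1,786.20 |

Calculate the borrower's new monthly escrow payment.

County property tax — $1,885.98 × 4 = $7,543.92 annually
Flood insurance — $2,306.28 annually
FHA mortgage insurance premium — $1,786.20 annually
Total per year = $11,636.40
Base monthly escrow = $11,636.40 / 12 = $969.70
Shortage per month = $528.96 ÷ 12 = $44.08
New monthly escrow = $969.70 + $44.08 = $1,013.78

$1,013.78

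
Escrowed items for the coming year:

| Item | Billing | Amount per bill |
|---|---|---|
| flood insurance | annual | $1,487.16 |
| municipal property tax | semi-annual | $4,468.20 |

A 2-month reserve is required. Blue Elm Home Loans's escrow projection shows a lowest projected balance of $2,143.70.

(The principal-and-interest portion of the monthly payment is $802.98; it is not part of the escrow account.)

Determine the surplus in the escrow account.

$406.44

Flood insurance: $1,487.16 annually
Municipal property tax: $4,468.20 × 2 = $8,936.40 annually
Total annual escrow = $1,487.16 + $8,936.40 = $10,423.56
Base monthly escrow = $10,423.56 ÷ 12 = $868.63
Required reserve = 2 × $868.63 = $1,737.26
Excess over cushion: $2,143.70 − $1,737.26 = $406.44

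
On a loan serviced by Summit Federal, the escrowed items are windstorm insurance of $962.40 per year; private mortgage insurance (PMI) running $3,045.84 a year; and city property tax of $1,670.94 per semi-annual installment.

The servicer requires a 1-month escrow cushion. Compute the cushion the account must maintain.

$612.51

Windstorm insurance = $962.40/yr
Private mortgage insurance (PMI) = $3,045.84/yr
City property tax = $1,670.94 × 2 = $3,341.88/yr
Total annual escrow = $962.40 + $3,045.84 + $3,341.88 = $7,350.12
Monthly escrow = $7,350.12 ÷ 12 = $612.51
Reserve = 1 × $612.51 = $612.51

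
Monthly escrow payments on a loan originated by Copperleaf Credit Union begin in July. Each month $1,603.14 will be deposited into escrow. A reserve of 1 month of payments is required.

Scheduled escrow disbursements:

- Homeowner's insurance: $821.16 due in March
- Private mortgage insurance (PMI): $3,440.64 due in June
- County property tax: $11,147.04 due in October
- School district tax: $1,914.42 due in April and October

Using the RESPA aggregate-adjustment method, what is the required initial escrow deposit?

Cushion = 1 × $1,603.14 = $1,603.14
Trial balance (start $0, +$1,603.14 each month, − disbursements):
  Jul: +$1,603.14 → $1,603.14
  Aug: +$1,603.14 → $3,206.28
  Sep: +$1,603.14 → $4,809.42
  Oct: +$1,603.14 − $13,061.46 → -$6,648.90
  Nov: +$1,603.14 → -$5,045.76
  Dec: +$1,603.14 → -$3,442.62
  Jan: +$1,603.14 → -$1,839.48
  Feb: +$1,603.14 → -$236.34
  Mar: +$1,603.14 − $821.16 → $545.64
  Apr: +$1,603.14 − $1,914.42 → $234.36
  May: +$1,603.14 → $1,837.50
  Jun: +$1,603.14 − $3,440.64 → $0.00
Lowest trial balance = -$6,648.90 (Oct)
Initial deposit = cushion − low point = $1,603.14 − (-$6,648.90) = $8,252.04

$8,252.04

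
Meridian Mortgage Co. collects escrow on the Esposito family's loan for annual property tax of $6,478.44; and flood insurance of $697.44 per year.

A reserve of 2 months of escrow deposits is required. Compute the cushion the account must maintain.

Property tax — $6,478.44/yr
Flood insurance — $697.44/yr
Annual escrow total = $7,175.88
Base monthly escrow = $7,175.88 ÷ 12 = $597.99
Cushion = 2 × $597.99 = $1,195.98

$1,195.98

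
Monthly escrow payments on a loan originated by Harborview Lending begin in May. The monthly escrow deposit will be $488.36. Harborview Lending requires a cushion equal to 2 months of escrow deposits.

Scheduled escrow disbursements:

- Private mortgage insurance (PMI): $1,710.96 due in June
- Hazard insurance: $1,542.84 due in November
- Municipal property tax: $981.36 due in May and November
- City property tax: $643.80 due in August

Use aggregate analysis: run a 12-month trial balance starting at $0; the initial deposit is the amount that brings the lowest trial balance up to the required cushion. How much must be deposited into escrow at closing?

Cushion = 2 × $488.36 = $976.72
Trial balance (start $0, +$488.36 each month, − disbursements):
  May: +$488.36 − $981.36 → -$493.00
  Jun: +$488.36 − $1,710.96 → -$1,715.60
  Jul: +$488.36 → -$1,227.24
  Aug: +$488.36 − $643.80 → -$1,382.68
  Sep: +$488.36 → -$894.32
  Oct: +$488.36 → -$405.96
  Nov: +$488.36 − $2,524.20 → -$2,441.80
  Dec: +$488.36 → -$1,953.44
  Jan: +$488.36 → -$1,465.08
  Feb: +$488.36 → -$976.72
  Mar: +$488.36 → -$488.36
  Apr: +$488.36 → $0.00
Lowest trial balance = -$2,441.80 (Nov)
Initial deposit = cushion − low point = $976.72 − (-$2,441.80) = $3,418.52

$3,418.52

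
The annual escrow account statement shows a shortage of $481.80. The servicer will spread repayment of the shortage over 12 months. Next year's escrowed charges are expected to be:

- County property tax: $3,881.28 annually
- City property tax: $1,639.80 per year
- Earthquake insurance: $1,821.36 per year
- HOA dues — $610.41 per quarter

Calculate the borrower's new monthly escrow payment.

$855.49

County property tax — $3,881.28/yr
City property tax — $1,639.80/yr
Earthquake insurance — $1,821.36/yr
HOA dues — $610.41 × 4 = $2,441.64/yr
Combined annual = $9,784.08
Base monthly escrow = $9,784.08 / 12 = $815.34
Monthly shortage recovery: $481.80 ÷ 12 = $40.15
New monthly escrow = $815.34 + $40.15 = $855.49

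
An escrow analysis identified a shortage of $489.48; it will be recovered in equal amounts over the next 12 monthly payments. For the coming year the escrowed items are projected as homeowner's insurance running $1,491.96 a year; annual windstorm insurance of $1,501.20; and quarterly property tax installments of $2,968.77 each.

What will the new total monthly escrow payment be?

$1,279.81

Homeowner's insurance = $1,491.96 per year
Windstorm insurance = $1,501.20 per year
Property tax = $2,968.77 × 4 = $11,875.08 per year
Annual escrow total = $1,491.96 + $1,501.20 + $11,875.08 = $14,868.24
Monthly escrow = $14,868.24 ÷ 12 = $1,239.02
Shortage per month = $489.48 ÷ 12 = $40.79
New monthly escrow = $1,239.02 + $40.79 = $1,279.81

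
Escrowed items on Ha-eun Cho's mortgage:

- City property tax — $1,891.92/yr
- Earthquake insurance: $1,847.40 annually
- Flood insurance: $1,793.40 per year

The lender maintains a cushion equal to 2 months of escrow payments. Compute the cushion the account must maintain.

City property tax: $1,891.92
Earthquake insurance: $1,847.40
Flood insurance: $1,793.40
Total annual escrow = $5,532.72
Per month = $5,532.72 / 12 = $461.06
Reserve = 2 × $461.06 = $922.12

$922.12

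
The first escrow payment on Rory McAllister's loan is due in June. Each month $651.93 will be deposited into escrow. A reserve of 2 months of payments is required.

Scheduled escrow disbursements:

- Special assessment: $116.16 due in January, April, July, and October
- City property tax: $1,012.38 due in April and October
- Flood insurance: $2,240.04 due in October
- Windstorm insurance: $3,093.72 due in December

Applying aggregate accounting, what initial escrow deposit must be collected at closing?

$3,318.81

Cushion = 2 × $651.93 = $1,303.86
Trial balance (start $0, +$651.93 each month, − disbursements):
  Jun: +$651.93 → $651.93
  Jul: +$651.93 − $116.16 → $1,187.70
  Aug: +$651.93 → $1,839.63
  Sep: +$651.93 → $2,491.56
  Oct: +$651.93 − $3,368.58 → -$225.09
  Nov: +$651.93 → $426.84
  Dec: +$651.93 − $3,093.72 → -$2,014.95
  Jan: +$651.93 − $116.16 → -$1,479.18
  Feb: +$651.93 → -$827.25
  Mar: +$651.93 → -$175.32
  Apr: +$651.93 − $1,128.54 → -$651.93
  May: +$651.93 → $0.00
Lowest trial balance = -$2,014.95 (Dec)
Initial deposit = cushion − low point = $1,303.86 − (-$2,014.95) = $3,318.81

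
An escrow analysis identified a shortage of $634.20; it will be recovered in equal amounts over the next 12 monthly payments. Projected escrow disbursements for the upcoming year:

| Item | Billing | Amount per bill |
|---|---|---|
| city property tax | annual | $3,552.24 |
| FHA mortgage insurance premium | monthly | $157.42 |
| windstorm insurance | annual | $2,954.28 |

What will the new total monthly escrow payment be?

$752.48

City property tax — $3,552.24 per year
FHA mortgage insurance premium — $157.42 × 12 = $1,889.04 per year
Windstorm insurance — $2,954.28 per year
Yearly total = $8,395.56
Per month = $8,395.56 / 12 = $699.63
Shortage spread = $634.20 ÷ 12 = $52.85/mo
Adjusted monthly = $699.63 + $52.85 = $752.48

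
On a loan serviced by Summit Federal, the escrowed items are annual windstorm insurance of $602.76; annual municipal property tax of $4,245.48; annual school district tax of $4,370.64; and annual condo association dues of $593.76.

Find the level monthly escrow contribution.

$817.72

Windstorm insurance = $602.76 annually
Municipal property tax = $4,245.48 annually
School district tax = $4,370.64 annually
Condo association dues = $593.76 annually
Combined annual = $602.76 + $4,245.48 + $4,370.64 + $593.76 = $9,812.64
Monthly = $9,812.64 / 12 = $817.72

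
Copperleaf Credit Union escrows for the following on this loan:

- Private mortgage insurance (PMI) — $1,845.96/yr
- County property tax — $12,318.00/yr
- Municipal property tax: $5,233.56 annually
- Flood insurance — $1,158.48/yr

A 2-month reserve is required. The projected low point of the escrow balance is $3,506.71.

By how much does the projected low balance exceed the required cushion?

$80.71

Private mortgage insurance (PMI) = $1,845.96 annually
County property tax = $12,318.00 annually
Municipal property tax = $5,233.56 annually
Flood insurance = $1,158.48 annually
Total per year = $1,845.96 + $12,318.00 + $5,233.56 + $1,158.48 = $20,556.00
Monthly escrow = $20,556.00 / 12 = $1,713.00
Required reserve = 2 × $1,713.00 = $3,426.00
Surplus = $3,506.71 − $3,426.00 = $80.71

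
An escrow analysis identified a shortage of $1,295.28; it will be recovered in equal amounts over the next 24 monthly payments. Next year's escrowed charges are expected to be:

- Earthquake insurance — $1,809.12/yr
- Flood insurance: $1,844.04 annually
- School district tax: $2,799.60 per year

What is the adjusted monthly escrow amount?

Earthquake insurance — $1,809.12 annually
Flood insurance — $1,844.04 annually
School district tax — $2,799.60 annually
Total per year = $6,452.76
Monthly = $6,452.76 / 12 = $537.73
Monthly shortage recovery: $1,295.28 ÷ 24 = $53.97
New monthly escrow = $537.73 + $53.97 = $591.70

$591.70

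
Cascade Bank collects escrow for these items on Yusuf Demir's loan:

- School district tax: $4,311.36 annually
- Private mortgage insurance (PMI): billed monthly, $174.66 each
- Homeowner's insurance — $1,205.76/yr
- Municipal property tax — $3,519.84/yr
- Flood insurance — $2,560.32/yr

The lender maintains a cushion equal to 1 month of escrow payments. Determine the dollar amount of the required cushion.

$1,141.10

School district tax = $4,311.36
Private mortgage insurance (PMI) = $174.66 × 12 = $2,095.92
Homeowner's insurance = $1,205.76
Municipal property tax = $3,519.84
Flood insurance = $2,560.32
Yearly total = $4,311.36 + $2,095.92 + $1,205.76 + $3,519.84 + $2,560.32 = $13,693.20
Base monthly escrow = $13,693.20 ÷ 12 = $1,141.10
Cushion = 1 × $1,141.10 = $1,141.10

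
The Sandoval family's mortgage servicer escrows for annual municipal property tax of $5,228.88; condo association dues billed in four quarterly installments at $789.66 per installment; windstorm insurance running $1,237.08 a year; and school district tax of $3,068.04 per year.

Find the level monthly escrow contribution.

$1,057.72

Municipal property tax — $5,228.88
Condo association dues — $789.66 × 4 = $3,158.64
Windstorm insurance — $1,237.08
School district tax — $3,068.04
Yearly total = $12,692.64
Monthly = $12,692.64 / 12 = $1,057.72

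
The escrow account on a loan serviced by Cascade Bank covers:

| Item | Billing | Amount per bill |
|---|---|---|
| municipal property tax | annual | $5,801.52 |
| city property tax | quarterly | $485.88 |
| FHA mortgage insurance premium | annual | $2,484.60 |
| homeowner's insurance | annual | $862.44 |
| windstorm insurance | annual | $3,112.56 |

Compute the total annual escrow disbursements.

Municipal property tax = $5,801.52 annually
City property tax = $485.88 × 4 = $1,943.52 annually
FHA mortgage insurance premium = $2,484.60 annually
Homeowner's insurance = $862.44 annually
Windstorm insurance = $3,112.56 annually
Yearly total = $5,801.52 + $1,943.52 + $2,484.60 + $862.44 + $3,112.56 = $14,204.64

$14,204.64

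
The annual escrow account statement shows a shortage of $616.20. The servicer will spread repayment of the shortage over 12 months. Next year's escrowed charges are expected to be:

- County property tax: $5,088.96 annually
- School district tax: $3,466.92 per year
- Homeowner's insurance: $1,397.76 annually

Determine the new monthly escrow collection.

County property tax = $5,088.96
School district tax = $3,466.92
Homeowner's insurance = $1,397.76
Combined annual = $5,088.96 + $3,466.92 + $1,397.76 = $9,953.64
Base monthly escrow = $9,953.64 / 12 = $829.47
Shortage per month = $616.20 / 12 = $51.35
Adjusted monthly = $829.47 + $51.35 = $880.82

$880.82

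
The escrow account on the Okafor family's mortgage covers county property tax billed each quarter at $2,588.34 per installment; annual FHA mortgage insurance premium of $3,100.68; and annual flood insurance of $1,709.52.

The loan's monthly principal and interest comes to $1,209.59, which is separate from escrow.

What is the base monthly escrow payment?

County property tax = $2,588.34 × 4 = $10,353.36 annually
FHA mortgage insurance premium = $3,100.68 annually
Flood insurance = $1,709.52 annually
Combined annual = $10,353.36 + $3,100.68 + $1,709.52 = $15,163.56
Monthly = $15,163.56 ÷ 12 = $1,263.63

$1,263.63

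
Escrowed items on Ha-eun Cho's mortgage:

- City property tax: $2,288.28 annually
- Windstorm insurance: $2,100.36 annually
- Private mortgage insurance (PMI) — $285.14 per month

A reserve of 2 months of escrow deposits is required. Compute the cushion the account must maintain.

$1,301.72

City property tax: $2,288.28/yr
Windstorm insurance: $2,100.36/yr
Private mortgage insurance (PMI): $285.14 × 12 = $3,421.68/yr
Combined annual = $2,288.28 + $2,100.36 + $3,421.68 = $7,810.32
Base monthly escrow = $7,810.32 / 12 = $650.86
Cushion = 2 × $650.86 = $1,301.72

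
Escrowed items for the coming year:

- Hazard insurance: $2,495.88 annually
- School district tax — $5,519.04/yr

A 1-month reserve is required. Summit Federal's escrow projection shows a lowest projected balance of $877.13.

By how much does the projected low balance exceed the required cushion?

$209.22

Hazard insurance — $2,495.88/yr
School district tax — $5,519.04/yr
Annual escrow total = $2,495.88 + $5,519.04 = $8,014.92
Monthly = $8,014.92 ÷ 12 = $667.91
Required reserve = 1 × $667.91 = $667.91
Surplus = $877.13 − $667.91 = $209.22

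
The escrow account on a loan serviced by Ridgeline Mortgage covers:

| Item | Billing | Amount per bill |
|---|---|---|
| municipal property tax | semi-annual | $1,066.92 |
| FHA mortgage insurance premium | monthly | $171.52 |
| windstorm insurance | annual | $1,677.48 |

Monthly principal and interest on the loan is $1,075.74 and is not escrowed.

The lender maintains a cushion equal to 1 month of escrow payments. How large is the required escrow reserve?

Municipal property tax: $1,066.92 × 2 = $2,133.84 annually
FHA mortgage insurance premium: $171.52 × 12 = $2,058.24 annually
Windstorm insurance: $1,677.48 annually
Total annual escrow = $5,869.56
Monthly escrow = $5,869.56 ÷ 12 = $489.13
Required cushion = 1 × $489.13 = $489.13

$489.13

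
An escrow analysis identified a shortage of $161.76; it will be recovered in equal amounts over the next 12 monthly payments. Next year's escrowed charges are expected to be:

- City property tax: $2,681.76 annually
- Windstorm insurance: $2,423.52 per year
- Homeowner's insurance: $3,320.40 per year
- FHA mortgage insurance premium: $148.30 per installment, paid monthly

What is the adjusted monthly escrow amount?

$863.92

City property tax — $2,681.76 annually
Windstorm insurance — $2,423.52 annually
Homeowner's insurance — $3,320.40 annually
FHA mortgage insurance premium — $148.30 × 12 = $1,779.60 annually
Yearly total = $2,681.76 + $2,423.52 + $3,320.40 + $1,779.60 = $10,205.28
Per month = $10,205.28 / 12 = $850.44
Shortage per month = $161.76 / 12 = $13.48
New monthly escrow = $850.44 + $13.48 = $863.92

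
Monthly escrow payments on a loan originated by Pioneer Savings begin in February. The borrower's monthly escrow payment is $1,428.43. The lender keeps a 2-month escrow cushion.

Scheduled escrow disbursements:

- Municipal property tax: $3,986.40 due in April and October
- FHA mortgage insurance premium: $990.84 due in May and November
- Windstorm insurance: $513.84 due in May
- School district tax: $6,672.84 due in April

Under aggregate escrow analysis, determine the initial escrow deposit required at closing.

Cushion = 2 × $1,428.43 = $2,856.86
Trial balance (start $0, +$1,428.43 each month, − disbursements):
  Feb: +$1,428.43 → $1,428.43
  Mar: +$1,428.43 → $2,856.86
  Apr: +$1,428.43 − $10,659.24 → -$6,373.95
  May: +$1,428.43 − $1,504.68 → -$6,450.20
  Jun: +$1,428.43 → -$5,021.77
  Jul: +$1,428.43 → -$3,593.34
  Aug: +$1,428.43 → -$2,164.91
  Sep: +$1,428.43 → -$736.48
  Oct: +$1,428.43 − $3,986.40 → -$3,294.45
  Nov: +$1,428.43 − $990.84 → -$2,856.86
  Dec: +$1,428.43 → -$1,428.43
  Jan: +$1,428.43 → $0.00
Lowest trial balance = -$6,450.20 (May)
Initial deposit = cushion − low point = $2,856.86 − (-$6,450.20) = $9,307.06

$9,307.06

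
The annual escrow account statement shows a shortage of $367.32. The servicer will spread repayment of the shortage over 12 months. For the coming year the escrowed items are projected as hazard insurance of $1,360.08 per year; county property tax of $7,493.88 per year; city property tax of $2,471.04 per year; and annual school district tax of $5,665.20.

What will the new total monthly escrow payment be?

Hazard insurance — $1,360.08/yr
County property tax — $7,493.88/yr
City property tax — $2,471.04/yr
School district tax — $5,665.20/yr
Yearly total = $1,360.08 + $7,493.88 + $2,471.04 + $5,665.20 = $16,990.20
Monthly = $16,990.20 / 12 = $1,415.85
Shortage spread = $367.32 ÷ 12 = $30.61/mo
Adjusted monthly = $1,415.85 + $30.61 = $1,446.46

$1,446.46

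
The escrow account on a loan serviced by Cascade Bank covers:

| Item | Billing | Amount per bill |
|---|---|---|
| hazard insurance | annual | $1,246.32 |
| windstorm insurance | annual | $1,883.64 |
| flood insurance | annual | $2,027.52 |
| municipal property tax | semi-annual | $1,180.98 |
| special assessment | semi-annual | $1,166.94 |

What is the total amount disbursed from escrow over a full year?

Hazard insurance = $1,246.32 annually
Windstorm insurance = $1,883.64 annually
Flood insurance = $2,027.52 annually
Municipal property tax = $1,180.98 × 2 = $2,361.96 annually
Special assessment = $1,166.94 × 2 = $2,333.88 annually
Total per year = $9,853.32

$9,853.32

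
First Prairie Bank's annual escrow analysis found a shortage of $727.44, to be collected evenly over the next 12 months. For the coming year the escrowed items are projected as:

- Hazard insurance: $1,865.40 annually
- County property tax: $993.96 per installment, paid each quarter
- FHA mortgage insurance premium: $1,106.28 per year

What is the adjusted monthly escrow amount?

$639.58

Hazard insurance = $1,865.40 per year
County property tax = $993.96 × 4 = $3,975.84 per year
FHA mortgage insurance premium = $1,106.28 per year
Total annual escrow = $1,865.40 + $3,975.84 + $1,106.28 = $6,947.52
Monthly = $6,947.52 / 12 = $578.96
Shortage per month = $727.44 / 12 = $60.62
Adjusted monthly = $578.96 + $60.62 = $639.58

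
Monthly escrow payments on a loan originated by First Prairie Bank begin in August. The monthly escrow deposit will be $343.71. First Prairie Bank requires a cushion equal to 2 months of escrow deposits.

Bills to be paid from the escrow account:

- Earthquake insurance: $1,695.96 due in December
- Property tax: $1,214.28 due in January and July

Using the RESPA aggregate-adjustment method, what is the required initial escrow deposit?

$1,535.40

Cushion = 2 × $343.71 = $687.42
Trial balance (start $0, +$343.71 each month, − disbursements):
  Aug: +$343.71 → $343.71
  Sep: +$343.71 → $687.42
  Oct: +$343.71 → $1,031.13
  Nov: +$343.71 → $1,374.84
  Dec: +$343.71 − $1,695.96 → $22.59
  Jan: +$343.71 − $1,214.28 → -$847.98
  Feb: +$343.71 → -$504.27
  Mar: +$343.71 → -$160.56
  Apr: +$343.71 → $183.15
  May: +$343.71 → $526.86
  Jun: +$343.71 → $870.57
  Jul: +$343.71 − $1,214.28 → $0.00
Lowest trial balance = -$847.98 (Jan)
Initial deposit = cushion − low point = $687.42 − (-$847.98) = $1,535.40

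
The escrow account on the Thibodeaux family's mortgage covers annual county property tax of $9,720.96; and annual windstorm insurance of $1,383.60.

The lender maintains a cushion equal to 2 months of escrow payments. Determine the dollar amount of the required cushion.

$1,850.76

County property tax: $9,720.96/yr
Windstorm insurance: $1,383.60/yr
Combined annual = $11,104.56
Monthly escrow = $11,104.56 / 12 = $925.38
Reserve = 2 × $925.38 = $1,850.76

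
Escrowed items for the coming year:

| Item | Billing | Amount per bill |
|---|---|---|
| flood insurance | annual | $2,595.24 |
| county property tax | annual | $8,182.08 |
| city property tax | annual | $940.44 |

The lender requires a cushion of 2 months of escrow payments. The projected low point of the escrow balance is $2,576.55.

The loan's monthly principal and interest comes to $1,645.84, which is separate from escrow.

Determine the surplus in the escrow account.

$623.59

Flood insurance = $2,595.24/yr
County property tax = $8,182.08/yr
City property tax = $940.44/yr
Yearly total = $2,595.24 + $8,182.08 + $940.44 = $11,717.76
Per month = $11,717.76 ÷ 12 = $976.48
Cushion = 2 × $976.48 = $1,952.96
Surplus = $2,576.55 − $1,952.96 = $623.59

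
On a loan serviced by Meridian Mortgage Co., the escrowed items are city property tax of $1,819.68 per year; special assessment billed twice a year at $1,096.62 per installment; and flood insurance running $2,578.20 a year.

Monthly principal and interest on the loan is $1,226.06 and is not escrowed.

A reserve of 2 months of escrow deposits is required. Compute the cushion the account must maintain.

City property tax: $1,819.68/yr
Special assessment: $1,096.62 × 2 = $2,193.24/yr
Flood insurance: $2,578.20/yr
Yearly total = $1,819.68 + $2,193.24 + $2,578.20 = $6,591.12
Per month = $6,591.12 ÷ 12 = $549.26
Reserve = 2 × $549.26 = $1,098.52

$1,098.52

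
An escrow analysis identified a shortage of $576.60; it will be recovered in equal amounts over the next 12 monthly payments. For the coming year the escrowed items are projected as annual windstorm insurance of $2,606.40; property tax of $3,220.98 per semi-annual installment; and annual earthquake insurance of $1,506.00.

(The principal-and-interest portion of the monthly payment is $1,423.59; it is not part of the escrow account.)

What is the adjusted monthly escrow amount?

Windstorm insurance — $2,606.40
Property tax — $3,220.98 × 2 = $6,441.96
Earthquake insurance — $1,506.00
Annual escrow total = $10,554.36
Monthly escrow = $10,554.36 ÷ 12 = $879.53
Monthly shortage recovery: $576.60 ÷ 12 = $48.05
New monthly escrow = $879.53 + $48.05 = $927.58

$927.58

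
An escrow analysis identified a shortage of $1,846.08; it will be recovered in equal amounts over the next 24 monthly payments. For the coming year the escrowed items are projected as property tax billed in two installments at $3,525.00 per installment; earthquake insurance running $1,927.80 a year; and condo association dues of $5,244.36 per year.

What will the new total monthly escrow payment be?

Property tax: $3,525.00 × 2 = $7,050.00 per year
Earthquake insurance: $1,927.80 per year
Condo association dues: $5,244.36 per year
Yearly total = $7,050.00 + $1,927.80 + $5,244.36 = $14,222.16
Base monthly escrow = $14,222.16 ÷ 12 = $1,185.18
Shortage spread = $1,846.08 ÷ 24 = $76.92/mo
Adjusted monthly = $1,185.18 + $76.92 = $1,262.10

$1,262.10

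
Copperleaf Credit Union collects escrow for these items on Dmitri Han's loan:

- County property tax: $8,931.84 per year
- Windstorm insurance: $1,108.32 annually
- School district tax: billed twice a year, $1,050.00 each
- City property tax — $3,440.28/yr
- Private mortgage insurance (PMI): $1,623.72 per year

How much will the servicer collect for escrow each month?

$1,433.68

County property tax — $8,931.84/yr
Windstorm insurance — $1,108.32/yr
School district tax — $1,050.00 × 2 = $2,100.00/yr
City property tax — $3,440.28/yr
Private mortgage insurance (PMI) — $1,623.72/yr
Total per year = $17,204.16
Monthly escrow = $17,204.16 ÷ 12 = $1,433.68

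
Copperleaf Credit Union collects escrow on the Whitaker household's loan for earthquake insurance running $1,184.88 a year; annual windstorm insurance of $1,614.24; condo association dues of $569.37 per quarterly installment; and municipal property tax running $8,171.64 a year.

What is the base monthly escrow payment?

Earthquake insurance: $1,184.88 annually
Windstorm insurance: $1,614.24 annually
Condo association dues: $569.37 × 4 = $2,277.48 annually
Municipal property tax: $8,171.64 annually
Combined annual = $13,248.24
Base monthly escrow = $13,248.24 ÷ 12 = $1,104.02

$1,104.02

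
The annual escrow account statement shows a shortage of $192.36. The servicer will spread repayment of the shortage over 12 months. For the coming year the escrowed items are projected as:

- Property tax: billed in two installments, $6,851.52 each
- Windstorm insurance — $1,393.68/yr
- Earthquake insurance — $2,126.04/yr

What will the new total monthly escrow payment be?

$1,451.26

Property tax = $6,851.52 × 2 = $13,703.04 per year
Windstorm insurance = $1,393.68 per year
Earthquake insurance = $2,126.04 per year
Total annual escrow = $17,222.76
Monthly = $17,222.76 ÷ 12 = $1,435.23
Monthly shortage recovery: $192.36 ÷ 12 = $16.03
New monthly escrow = $1,435.23 + $16.03 = $1,451.26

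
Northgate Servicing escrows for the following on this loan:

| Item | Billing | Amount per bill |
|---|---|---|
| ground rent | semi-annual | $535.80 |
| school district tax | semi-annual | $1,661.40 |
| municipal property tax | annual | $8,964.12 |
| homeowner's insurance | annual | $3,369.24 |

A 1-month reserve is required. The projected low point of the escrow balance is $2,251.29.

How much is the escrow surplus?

Ground rent = $535.80 × 2 = $1,071.60 annually
School district tax = $1,661.40 × 2 = $3,322.80 annually
Municipal property tax = $8,964.12 annually
Homeowner's insurance = $3,369.24 annually
Combined annual = $1,071.60 + $3,322.80 + $8,964.12 + $3,369.24 = $16,727.76
Per month = $16,727.76 / 12 = $1,393.98
Required reserve = 1 × $1,393.98 = $1,393.98
Surplus = $2,251.29 − $1,393.98 = $857.31

$857.31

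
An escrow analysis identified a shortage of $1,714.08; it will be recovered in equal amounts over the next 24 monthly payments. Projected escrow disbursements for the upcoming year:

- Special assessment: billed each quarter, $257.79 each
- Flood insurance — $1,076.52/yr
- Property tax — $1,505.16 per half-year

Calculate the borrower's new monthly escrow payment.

Special assessment — $257.79 × 4 = $1,031.16 per year
Flood insurance — $1,076.52 per year
Property tax — $1,505.16 × 2 = $3,010.32 per year
Total annual escrow = $1,031.16 + $1,076.52 + $3,010.32 = $5,118.00
Monthly = $5,118.00 ÷ 12 = $426.50
Shortage per month = $1,714.08 ÷ 24 = $71.42
Adjusted monthly = $426.50 + $71.42 = $497.92

$497.92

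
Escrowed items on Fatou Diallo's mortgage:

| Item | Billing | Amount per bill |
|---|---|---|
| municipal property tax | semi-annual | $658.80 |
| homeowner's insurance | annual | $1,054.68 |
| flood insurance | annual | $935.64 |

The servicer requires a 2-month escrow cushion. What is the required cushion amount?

$551.32

Municipal property tax = $658.80 × 2 = $1,317.60 per year
Homeowner's insurance = $1,054.68 per year
Flood insurance = $935.64 per year
Total per year = $1,317.60 + $1,054.68 + $935.64 = $3,307.92
Monthly escrow = $3,307.92 ÷ 12 = $275.66
Required cushion = 2 × $275.66 = $551.32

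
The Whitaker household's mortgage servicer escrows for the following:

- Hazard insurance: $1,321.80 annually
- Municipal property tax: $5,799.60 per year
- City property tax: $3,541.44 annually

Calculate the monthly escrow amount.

$888.57

Hazard insurance: $1,321.80 per year
Municipal property tax: $5,799.60 per year
City property tax: $3,541.44 per year
Combined annual = $1,321.80 + $5,799.60 + $3,541.44 = $10,662.84
Per month = $10,662.84 ÷ 12 = $888.57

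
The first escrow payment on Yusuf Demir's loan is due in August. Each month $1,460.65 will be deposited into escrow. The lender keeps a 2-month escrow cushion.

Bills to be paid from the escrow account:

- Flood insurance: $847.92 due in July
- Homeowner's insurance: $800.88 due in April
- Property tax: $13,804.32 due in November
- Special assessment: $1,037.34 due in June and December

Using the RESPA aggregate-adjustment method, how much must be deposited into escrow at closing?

Cushion = 2 × $1,460.65 = $2,921.30
Trial balance (start $0, +$1,460.65 each month, − disbursements):
  Aug: +$1,460.65 → $1,460.65
  Sep: +$1,460.65 → $2,921.30
  Oct: +$1,460.65 → $4,381.95
  Nov: +$1,460.65 − $13,804.32 → -$7,961.72
  Dec: +$1,460.65 − $1,037.34 → -$7,538.41
  Jan: +$1,460.65 → -$6,077.76
  Feb: +$1,460.65 → -$4,617.11
  Mar: +$1,460.65 → -$3,156.46
  Apr: +$1,460.65 − $800.88 → -$2,496.69
  May: +$1,460.65 → -$1,036.04
  Jun: +$1,460.65 − $1,037.34 → -$612.73
  Jul: +$1,460.65 − $847.92 → $0.00
Lowest trial balance = -$7,961.72 (Nov)
Initial deposit = cushion − low point = $2,921.30 − (-$7,961.72) = $10,883.02

$10,883.02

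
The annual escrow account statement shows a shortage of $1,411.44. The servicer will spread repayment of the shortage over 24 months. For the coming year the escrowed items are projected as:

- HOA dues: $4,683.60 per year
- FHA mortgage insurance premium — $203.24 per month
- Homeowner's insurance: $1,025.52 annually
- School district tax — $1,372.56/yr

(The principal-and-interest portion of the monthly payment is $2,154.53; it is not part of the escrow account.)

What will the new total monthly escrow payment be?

$852.19

HOA dues: $4,683.60 annually
FHA mortgage insurance premium: $203.24 × 12 = $2,438.88 annually
Homeowner's insurance: $1,025.52 annually
School district tax: $1,372.56 annually
Total per year = $4,683.60 + $2,438.88 + $1,025.52 + $1,372.56 = $9,520.56
Monthly = $9,520.56 / 12 = $793.38
Shortage per month = $1,411.44 ÷ 24 = $58.81
Adjusted monthly = $793.38 + $58.81 = $852.19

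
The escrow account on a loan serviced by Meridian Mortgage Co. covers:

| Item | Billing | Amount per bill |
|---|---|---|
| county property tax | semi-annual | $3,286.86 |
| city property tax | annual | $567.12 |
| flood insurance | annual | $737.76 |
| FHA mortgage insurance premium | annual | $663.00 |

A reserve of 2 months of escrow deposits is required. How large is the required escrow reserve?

$1,423.60

County property tax — $3,286.86 × 2 = $6,573.72
City property tax — $567.12
Flood insurance — $737.76
FHA mortgage insurance premium — $663.00
Total annual escrow = $6,573.72 + $567.12 + $737.76 + $663.00 = $8,541.60
Monthly escrow = $8,541.60 ÷ 12 = $711.80
Reserve = 2 × $711.80 = $1,423.60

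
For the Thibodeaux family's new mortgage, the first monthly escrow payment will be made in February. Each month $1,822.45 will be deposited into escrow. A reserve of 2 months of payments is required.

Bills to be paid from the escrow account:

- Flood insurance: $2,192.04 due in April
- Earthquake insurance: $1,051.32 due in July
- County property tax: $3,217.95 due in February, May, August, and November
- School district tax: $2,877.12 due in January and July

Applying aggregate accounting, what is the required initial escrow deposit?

$6,662.08

Cushion = 2 × $1,822.45 = $3,644.90
Trial balance (start $0, +$1,822.45 each month, − disbursements):
  Feb: +$1,822.45 − $3,217.95 → -$1,395.50
  Mar: +$1,822.45 → $426.95
  Apr: +$1,822.45 − $2,192.04 → $57.36
  May: +$1,822.45 − $3,217.95 → -$1,338.14
  Jun: +$1,822.45 → $484.31
  Jul: +$1,822.45 − $3,928.44 → -$1,621.68
  Aug: +$1,822.45 − $3,217.95 → -$3,017.18
  Sep: +$1,822.45 → -$1,194.73
  Oct: +$1,822.45 → $627.72
  Nov: +$1,822.45 − $3,217.95 → -$767.78
  Dec: +$1,822.45 → $1,054.67
  Jan: +$1,822.45 − $2,877.12 → $0.00
Lowest trial balance = -$3,017.18 (Aug)
Initial deposit = cushion − low point = $3,644.90 − (-$3,017.18) = $6,662.08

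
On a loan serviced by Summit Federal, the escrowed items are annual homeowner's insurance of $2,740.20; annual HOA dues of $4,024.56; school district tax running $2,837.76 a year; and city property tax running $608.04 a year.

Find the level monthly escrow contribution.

Homeowner's insurance: $2,740.20 per year
HOA dues: $4,024.56 per year
School district tax: $2,837.76 per year
City property tax: $608.04 per year
Total annual escrow = $2,740.20 + $4,024.56 + $2,837.76 + $608.04 = $10,210.56
Per month = $10,210.56 / 12 = $850.88

$850.88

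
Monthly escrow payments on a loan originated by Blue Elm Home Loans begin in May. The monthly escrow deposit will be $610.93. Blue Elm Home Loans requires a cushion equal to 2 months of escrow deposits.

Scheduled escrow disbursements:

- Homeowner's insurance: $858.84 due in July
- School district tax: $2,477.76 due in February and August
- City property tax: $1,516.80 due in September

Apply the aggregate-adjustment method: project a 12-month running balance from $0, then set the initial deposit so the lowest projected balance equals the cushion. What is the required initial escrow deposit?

$3,020.61

Cushion = 2 × $610.93 = $1,221.86
Trial balance (start $0, +$610.93 each month, − disbursements):
  May: +$610.93 → $610.93
  Jun: +$610.93 → $1,221.86
  Jul: +$610.93 − $858.84 → $973.95
  Aug: +$610.93 − $2,477.76 → -$892.88
  Sep: +$610.93 − $1,516.80 → -$1,798.75
  Oct: +$610.93 → -$1,187.82
  Nov: +$610.93 → -$576.89
  Dec: +$610.93 → $34.04
  Jan: +$610.93 → $644.97
  Feb: +$610.93 − $2,477.76 → -$1,221.86
  Mar: +$610.93 → -$610.93
  Apr: +$610.93 → $0.00
Lowest trial balance = -$1,798.75 (Sep)
Initial deposit = cushion − low point = $1,221.86 − (-$1,798.75) = $3,020.61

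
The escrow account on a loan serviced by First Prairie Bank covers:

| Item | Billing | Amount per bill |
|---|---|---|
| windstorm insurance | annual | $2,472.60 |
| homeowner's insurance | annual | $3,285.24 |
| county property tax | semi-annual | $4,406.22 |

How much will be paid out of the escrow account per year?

$14,570.28

Windstorm insurance: $2,472.60
Homeowner's insurance: $3,285.24
County property tax: $4,406.22 × 2 = $8,812.44
Yearly total = $2,472.60 + $3,285.24 + $8,812.44 = $14,570.28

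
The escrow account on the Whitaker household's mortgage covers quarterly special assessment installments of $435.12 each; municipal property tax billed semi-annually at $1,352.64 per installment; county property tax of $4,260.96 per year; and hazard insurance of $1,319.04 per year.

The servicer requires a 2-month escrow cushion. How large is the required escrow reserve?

$1,670.96

Special assessment = $435.12 × 4 = $1,740.48 annually
Municipal property tax = $1,352.64 × 2 = $2,705.28 annually
County property tax = $4,260.96 annually
Hazard insurance = $1,319.04 annually
Combined annual = $1,740.48 + $2,705.28 + $4,260.96 + $1,319.04 = $10,025.76
Monthly escrow = $10,025.76 / 12 = $835.48
Required cushion = 2 × $835.48 = $1,670.96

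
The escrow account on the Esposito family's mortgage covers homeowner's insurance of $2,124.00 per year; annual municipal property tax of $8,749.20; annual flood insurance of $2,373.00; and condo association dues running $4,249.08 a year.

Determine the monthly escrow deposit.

$1,457.94

Homeowner's insurance = $2,124.00 per year
Municipal property tax = $8,749.20 per year
Flood insurance = $2,373.00 per year
Condo association dues = $4,249.08 per year
Total annual escrow = $17,495.28
Per month = $17,495.28 ÷ 12 = $1,457.94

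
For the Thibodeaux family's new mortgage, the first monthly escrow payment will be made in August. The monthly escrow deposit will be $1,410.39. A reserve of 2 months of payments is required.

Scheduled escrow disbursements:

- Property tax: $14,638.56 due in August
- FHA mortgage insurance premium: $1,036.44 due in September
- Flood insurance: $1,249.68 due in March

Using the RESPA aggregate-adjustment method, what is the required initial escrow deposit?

Cushion = 2 × $1,410.39 = $2,820.78
Trial balance (start $0, +$1,410.39 each month, − disbursements):
  Aug: +$1,410.39 − $14,638.56 → -$13,228.17
  Sep: +$1,410.39 − $1,036.44 → -$12,854.22
  Oct: +$1,410.39 → -$11,443.83
  Nov: +$1,410.39 → -$10,033.44
  Dec: +$1,410.39 → -$8,623.05
  Jan: +$1,410.39 → -$7,212.66
  Feb: +$1,410.39 → -$5,802.27
  Mar: +$1,410.39 − $1,249.68 → -$5,641.56
  Apr: +$1,410.39 → -$4,231.17
  May: +$1,410.39 → -$2,820.78
  Jun: +$1,410.39 → -$1,410.39
  Jul: +$1,410.39 → $0.00
Lowest trial balance = -$13,228.17 (Aug)
Initial deposit = cushion − low point = $2,820.78 − (-$13,228.17) = $16,048.95

$16,048.95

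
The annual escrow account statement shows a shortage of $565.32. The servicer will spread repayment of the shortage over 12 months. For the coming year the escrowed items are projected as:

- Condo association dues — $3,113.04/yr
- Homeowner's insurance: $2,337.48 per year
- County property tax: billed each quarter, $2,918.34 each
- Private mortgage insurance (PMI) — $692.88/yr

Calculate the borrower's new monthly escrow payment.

Condo association dues — $3,113.04
Homeowner's insurance — $2,337.48
County property tax — $2,918.34 × 4 = $11,673.36
Private mortgage insurance (PMI) — $692.88
Yearly total = $17,816.76
Base monthly escrow = $17,816.76 ÷ 12 = $1,484.73
Shortage spread = $565.32 ÷ 12 = $47.11/mo
Adjusted monthly = $1,484.73 + $47.11 = $1,531.84

$1,531.84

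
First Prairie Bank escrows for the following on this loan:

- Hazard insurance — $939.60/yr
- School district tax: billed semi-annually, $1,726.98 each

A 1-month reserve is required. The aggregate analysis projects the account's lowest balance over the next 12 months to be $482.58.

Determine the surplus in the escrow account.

$116.45

Hazard insurance: $939.60 annually
School district tax: $1,726.98 × 2 = $3,453.96 annually
Annual escrow total = $939.60 + $3,453.96 = $4,393.56
Base monthly escrow = $4,393.56 / 12 = $366.13
Required cushion = 1 × $366.13 = $366.13
Surplus = $482.58 − $366.13 = $116.45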